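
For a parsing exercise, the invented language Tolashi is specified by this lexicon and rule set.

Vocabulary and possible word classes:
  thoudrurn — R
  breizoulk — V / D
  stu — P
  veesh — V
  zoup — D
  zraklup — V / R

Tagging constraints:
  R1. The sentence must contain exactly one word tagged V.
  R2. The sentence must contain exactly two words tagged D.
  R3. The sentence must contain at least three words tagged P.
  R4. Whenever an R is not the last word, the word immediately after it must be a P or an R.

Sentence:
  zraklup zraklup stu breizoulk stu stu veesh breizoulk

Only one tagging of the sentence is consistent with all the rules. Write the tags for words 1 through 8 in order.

R R P D P P V D

Candidates per position — 1:zraklup {V,R}; 2:zraklup {V,R}; 3:stu {P}; 4:breizoulk {V,D}; 5:stu {P}; 6:stu {P}; 7:veesh {V}; 8:breizoulk {V,D}.
Word 1 cannot be V — rule 1 would then fail for every completion. It is R.
Word 2 cannot be V — rule 1 would then fail for every completion. It is R.
Word 4 cannot be V — rule 1 would then fail for every completion. It is D.
Word 8 cannot be V — rule 1 would then fail for every completion. It is D.
The unique satisfying tagging is: R R P D P P V D.
Verifying each rule — rule 1 holds; rule 2 holds; rule 3 holds; rule 4 holds.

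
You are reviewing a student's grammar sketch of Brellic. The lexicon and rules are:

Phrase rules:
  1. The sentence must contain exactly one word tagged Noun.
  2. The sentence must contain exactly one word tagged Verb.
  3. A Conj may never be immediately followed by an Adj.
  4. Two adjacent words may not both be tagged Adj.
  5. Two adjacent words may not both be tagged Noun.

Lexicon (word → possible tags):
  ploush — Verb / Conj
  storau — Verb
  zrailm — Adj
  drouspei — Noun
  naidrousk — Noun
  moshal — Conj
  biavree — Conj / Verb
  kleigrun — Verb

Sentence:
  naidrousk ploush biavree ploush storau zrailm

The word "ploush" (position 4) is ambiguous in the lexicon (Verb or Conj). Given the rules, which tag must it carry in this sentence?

Candidates per position — 1:naidrousk {Noun}; 2:ploush {Verb,Conj}; 3:biavree {Conj,Verb}; 4:ploush {Verb,Conj}; 5:storau {Verb}; 6:zrailm {Adj}.
If word 2 were Verb, no tagging could satisfy rule 2; so word 2 is Conj.
If word 3 were Verb, no tagging could satisfy rule 2; so word 3 is Conj.
If word 4 were Verb, no tagging could satisfy rule 2; so word 4 is Conj.
The unique satisfying tagging is: Noun Conj Conj Conj Verb Adj.
Rule-by-rule: rule 1 holds; rule 2 holds; rule 3 holds; rule 4 holds; rule 5 holds.

Conj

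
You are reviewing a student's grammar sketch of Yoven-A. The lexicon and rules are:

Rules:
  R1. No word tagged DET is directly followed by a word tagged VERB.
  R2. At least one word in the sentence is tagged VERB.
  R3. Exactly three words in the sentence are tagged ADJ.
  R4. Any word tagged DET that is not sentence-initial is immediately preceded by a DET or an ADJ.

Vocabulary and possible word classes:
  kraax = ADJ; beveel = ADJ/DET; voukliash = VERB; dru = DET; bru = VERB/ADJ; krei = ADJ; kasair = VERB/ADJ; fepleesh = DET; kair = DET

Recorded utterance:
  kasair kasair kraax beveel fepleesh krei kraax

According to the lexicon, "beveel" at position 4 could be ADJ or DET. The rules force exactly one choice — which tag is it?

DET

Candidates per position — 1:kasair {VERB,ADJ}; 2:kasair {VERB,ADJ}; 3:kraax {ADJ}; 4:beveel {ADJ,DET}; 5:fepleesh {DET}; 6:krei {ADJ}; 7:kraax {ADJ}.
At position 1, choosing ADJ makes rule 3 impossible to satisfy; hence VERB.
At position 2, choosing ADJ makes rule 3 impossible to satisfy; hence VERB.
At position 4, choosing ADJ makes rule 3 impossible to satisfy; hence DET.
The only consistent sequence is: VERB VERB ADJ DET DET ADJ ADJ.
Verifying each rule — rule 1 ok; rule 2 ok; rule 3 ok; rule 4 ok.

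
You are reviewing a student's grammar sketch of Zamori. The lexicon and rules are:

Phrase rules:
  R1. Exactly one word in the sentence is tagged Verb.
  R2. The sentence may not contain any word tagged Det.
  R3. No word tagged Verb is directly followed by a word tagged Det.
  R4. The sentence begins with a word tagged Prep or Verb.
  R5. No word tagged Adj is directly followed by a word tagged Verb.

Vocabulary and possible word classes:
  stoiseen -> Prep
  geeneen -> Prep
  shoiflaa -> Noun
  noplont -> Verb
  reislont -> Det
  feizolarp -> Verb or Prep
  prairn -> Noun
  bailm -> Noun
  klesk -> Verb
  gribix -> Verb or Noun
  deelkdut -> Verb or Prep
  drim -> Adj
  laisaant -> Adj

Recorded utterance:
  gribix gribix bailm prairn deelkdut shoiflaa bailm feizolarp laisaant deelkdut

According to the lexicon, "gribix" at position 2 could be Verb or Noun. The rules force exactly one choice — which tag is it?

Noun

Candidates per position — 1:gribix {Verb,Noun}; 2:gribix {Verb,Noun}; 3:bailm {Noun}; 4:prairn {Noun}; 5:deelkdut {Verb,Prep}; 6:shoiflaa {Noun}; 7:bailm {Noun}; 8:feizolarp {Verb,Prep}; 9:laisaant {Adj}; 10:deelkdut {Verb,Prep}.
If word 1 were Noun, no tagging could satisfy rule 4; so word 1 is Verb.
If word 2 were Verb, no tagging could satisfy rule 1; so word 2 is Noun.
If word 5 were Verb, no tagging could satisfy rule 1; so word 5 is Prep.
If word 8 were Verb, no tagging could satisfy rule 1; so word 8 is Prep.
If word 10 were Verb, no tagging could satisfy rule 1; so word 10 is Prep.
So the tagging must be: Verb Noun Noun Noun Prep Noun Noun Prep Adj Prep.
Verifying each rule — rule 1 satisfied; rule 2 satisfied; rule 3 satisfied; rule 4 satisfied; rule 5 satisfied.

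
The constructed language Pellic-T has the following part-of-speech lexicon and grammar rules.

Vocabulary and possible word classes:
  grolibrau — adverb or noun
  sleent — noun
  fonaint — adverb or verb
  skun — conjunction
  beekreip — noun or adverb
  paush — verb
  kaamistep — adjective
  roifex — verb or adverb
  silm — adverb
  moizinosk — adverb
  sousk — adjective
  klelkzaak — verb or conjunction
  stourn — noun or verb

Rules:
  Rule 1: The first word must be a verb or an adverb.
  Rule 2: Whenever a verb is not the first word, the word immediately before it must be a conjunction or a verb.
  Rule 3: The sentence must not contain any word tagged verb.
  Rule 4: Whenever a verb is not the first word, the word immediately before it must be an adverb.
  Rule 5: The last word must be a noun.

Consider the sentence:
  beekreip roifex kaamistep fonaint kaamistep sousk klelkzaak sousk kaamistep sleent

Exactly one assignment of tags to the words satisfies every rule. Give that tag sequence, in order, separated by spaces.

adverb adverb adjective adverb adjective adjective conjunction adjective adjective noun

Candidates per position — 1:beekreip {noun,adverb}; 2:roifex {verb,adverb}; 3:kaamistep {adjective}; 4:fonaint {adverb,verb}; 5:kaamistep {adjective}; 6:sousk {adjective}; 7:klelkzaak {verb,conjunction}; 8:sousk {adjective}; 9:kaamistep {adjective}; 10:sleent {noun}.
Word 1 cannot be noun — rule 1 would then fail for every completion. It is adverb.
Word 2 cannot be verb — rule 2 would then fail for every completion. It is adverb.
Word 4 cannot be verb — rule 2 would then fail for every completion. It is adverb.
Word 7 cannot be verb — rule 2 would then fail for every completion. It is conjunction.
That leaves exactly one tagging: adverb adverb adjective adverb adjective adjective conjunction adjective adjective noun.
Check: rule 1 holds; rule 2 holds; rule 3 holds; rule 4 holds; rule 5 holds.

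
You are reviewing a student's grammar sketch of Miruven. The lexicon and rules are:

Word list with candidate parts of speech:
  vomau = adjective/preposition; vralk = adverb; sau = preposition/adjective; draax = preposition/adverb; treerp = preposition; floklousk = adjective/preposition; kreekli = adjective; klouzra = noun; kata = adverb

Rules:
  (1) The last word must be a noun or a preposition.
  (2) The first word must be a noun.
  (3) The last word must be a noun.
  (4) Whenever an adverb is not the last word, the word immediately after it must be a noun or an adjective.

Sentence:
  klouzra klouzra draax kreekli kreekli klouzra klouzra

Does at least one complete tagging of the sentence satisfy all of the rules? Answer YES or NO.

YES

Candidates per position — 1:klouzra {noun}; 2:klouzra {noun}; 3:draax {preposition,adverb}; 4:kreekli {adjective}; 5:kreekli {adjective}; 6:klouzra {noun}; 7:klouzra {noun}.
One satisfying assignment: noun noun preposition adjective adjective noun noun.
Rule-by-rule: rule 1 satisfied; rule 2 satisfied; rule 3 satisfied; rule 4 satisfied.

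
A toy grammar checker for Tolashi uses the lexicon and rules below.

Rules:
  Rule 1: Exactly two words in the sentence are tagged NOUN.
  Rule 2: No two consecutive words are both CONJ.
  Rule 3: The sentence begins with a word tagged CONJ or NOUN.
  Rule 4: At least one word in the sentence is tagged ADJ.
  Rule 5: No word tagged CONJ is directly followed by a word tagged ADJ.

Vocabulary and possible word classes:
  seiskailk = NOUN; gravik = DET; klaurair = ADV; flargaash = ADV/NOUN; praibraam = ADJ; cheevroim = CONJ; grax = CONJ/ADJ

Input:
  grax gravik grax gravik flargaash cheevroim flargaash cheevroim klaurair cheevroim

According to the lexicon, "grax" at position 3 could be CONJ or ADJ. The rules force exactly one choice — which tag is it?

Candidates per position — 1:grax {CONJ,ADJ}; 2:gravik {DET}; 3:grax {CONJ,ADJ}; 4:gravik {DET}; 5:flargaash {ADV,NOUN}; 6:cheevroim {CONJ}; 7:flargaash {ADV,NOUN}; 8:cheevroim {CONJ}; 9:klaurair {ADV}; 10:cheevroim {CONJ}.
At position 1, choosing ADJ makes rule 3 impossible to satisfy; hence CONJ.
At position 3, choosing CONJ makes rule 4 impossible to satisfy; hence ADJ.
At position 5, choosing ADV makes rule 1 impossible to satisfy; hence NOUN.
At position 7, choosing ADV makes rule 1 impossible to satisfy; hence NOUN.
So the tagging must be: CONJ DET ADJ DET NOUN CONJ NOUN CONJ ADV CONJ.
Rule-by-rule: rule 1 ok; rule 2 ok; rule 3 ok; rule 4 ok; rule 5 ok.

ADJ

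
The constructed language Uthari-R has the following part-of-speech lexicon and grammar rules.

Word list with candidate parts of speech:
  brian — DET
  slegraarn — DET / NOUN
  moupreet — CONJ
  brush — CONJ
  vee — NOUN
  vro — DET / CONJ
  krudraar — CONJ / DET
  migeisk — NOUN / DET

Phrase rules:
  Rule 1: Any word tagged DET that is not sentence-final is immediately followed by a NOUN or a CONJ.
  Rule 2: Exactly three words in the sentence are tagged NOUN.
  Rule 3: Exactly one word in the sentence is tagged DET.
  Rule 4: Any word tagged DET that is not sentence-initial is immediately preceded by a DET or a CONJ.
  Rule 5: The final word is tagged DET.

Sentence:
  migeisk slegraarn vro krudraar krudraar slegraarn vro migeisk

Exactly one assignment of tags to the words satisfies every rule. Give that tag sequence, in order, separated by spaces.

Candidates per position — 1:migeisk {NOUN,DET}; 2:slegraarn {DET,NOUN}; 3:vro {DET,CONJ}; 4:krudraar {CONJ,DET}; 5:krudraar {CONJ,DET}; 6:slegraarn {DET,NOUN}; 7:vro {DET,CONJ}; 8:migeisk {NOUN,DET}.
If word 8 were NOUN, no tagging could satisfy rule 5; so word 8 is DET.
If word 1 were DET, no tagging could satisfy rule 2; so word 1 is NOUN.
If word 2 were DET, no tagging could satisfy rule 2; so word 2 is NOUN.
If word 3 were DET, no tagging could satisfy rule 3; so word 3 is CONJ.
If word 4 were DET, no tagging could satisfy rule 3; so word 4 is CONJ.
If word 5 were DET, no tagging could satisfy rule 3; so word 5 is CONJ.
If word 6 were DET, no tagging could satisfy rule 2; so word 6 is NOUN.
If word 7 were DET, no tagging could satisfy rule 1; so word 7 is CONJ.
So the tagging must be: NOUN NOUN CONJ CONJ CONJ NOUN CONJ DET.
Verifying each rule — rule 1 ok; rule 2 ok; rule 3 ok; rule 4 ok; rule 5 ok.

NOUN NOUN CONJ CONJ CONJ NOUN CONJ DET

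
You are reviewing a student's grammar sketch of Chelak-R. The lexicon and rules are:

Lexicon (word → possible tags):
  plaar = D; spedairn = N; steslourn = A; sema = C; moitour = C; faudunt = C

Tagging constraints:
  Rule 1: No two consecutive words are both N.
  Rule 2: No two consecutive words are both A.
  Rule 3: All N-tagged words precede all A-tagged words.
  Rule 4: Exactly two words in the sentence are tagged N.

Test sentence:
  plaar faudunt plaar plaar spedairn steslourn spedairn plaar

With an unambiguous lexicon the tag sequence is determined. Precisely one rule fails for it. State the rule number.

3

Fixed tagging: D C D D N A N D.
Rule check: R1 pass, R2 pass, R3 fail, R4 pass.
Only rule 3 fails.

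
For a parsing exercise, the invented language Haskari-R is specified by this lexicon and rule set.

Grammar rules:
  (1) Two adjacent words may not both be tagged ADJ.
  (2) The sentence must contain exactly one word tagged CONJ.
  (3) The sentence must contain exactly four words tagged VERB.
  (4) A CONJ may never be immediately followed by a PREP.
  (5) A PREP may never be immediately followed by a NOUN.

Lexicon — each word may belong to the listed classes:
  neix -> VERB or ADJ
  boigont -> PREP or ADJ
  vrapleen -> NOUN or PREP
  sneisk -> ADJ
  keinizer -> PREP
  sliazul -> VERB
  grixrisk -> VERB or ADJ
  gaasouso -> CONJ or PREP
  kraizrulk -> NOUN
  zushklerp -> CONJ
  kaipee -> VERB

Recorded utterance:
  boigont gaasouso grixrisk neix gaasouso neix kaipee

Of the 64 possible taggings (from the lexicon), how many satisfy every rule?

Candidates per position — 1:boigont {PREP,ADJ}; 2:gaasouso {CONJ,PREP}; 3:grixrisk {VERB,ADJ}; 4:neix {VERB,ADJ}; 5:gaasouso {CONJ,PREP}; 6:neix {VERB,ADJ}; 7:kaipee {VERB}.
There are 64 candidate sequences in total.
The sequences that satisfy every rule: PREP CONJ VERB VERB PREP VERB VERB; PREP PREP VERB VERB CONJ VERB VERB; ADJ CONJ VERB VERB PREP VERB VERB; ADJ PREP VERB VERB CONJ VERB VERB.
Count = 4.

4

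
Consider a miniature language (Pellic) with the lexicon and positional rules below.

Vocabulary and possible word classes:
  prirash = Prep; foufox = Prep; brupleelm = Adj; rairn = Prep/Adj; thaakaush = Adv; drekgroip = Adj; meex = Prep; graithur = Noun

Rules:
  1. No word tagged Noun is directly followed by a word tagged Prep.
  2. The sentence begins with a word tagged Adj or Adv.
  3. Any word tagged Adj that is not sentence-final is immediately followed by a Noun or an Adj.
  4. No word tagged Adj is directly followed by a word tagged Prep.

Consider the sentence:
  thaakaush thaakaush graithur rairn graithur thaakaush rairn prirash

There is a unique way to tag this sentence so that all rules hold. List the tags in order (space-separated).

Adv Adv Noun Adj Noun Adv Prep Prep

Candidates per position — 1:thaakaush {Adv}; 2:thaakaush {Adv}; 3:graithur {Noun}; 4:rairn {Prep,Adj}; 5:graithur {Noun}; 6:thaakaush {Adv}; 7:rairn {Prep,Adj}; 8:prirash {Prep}.
At position 4, choosing Prep makes rule 1 impossible to satisfy; hence Adj.
At position 7, choosing Adj makes rule 3 impossible to satisfy; hence Prep.
So the tagging must be: Adv Adv Noun Adj Noun Adv Prep Prep.
Rule-by-rule: rule 1 holds; rule 2 holds; rule 3 holds; rule 4 holds.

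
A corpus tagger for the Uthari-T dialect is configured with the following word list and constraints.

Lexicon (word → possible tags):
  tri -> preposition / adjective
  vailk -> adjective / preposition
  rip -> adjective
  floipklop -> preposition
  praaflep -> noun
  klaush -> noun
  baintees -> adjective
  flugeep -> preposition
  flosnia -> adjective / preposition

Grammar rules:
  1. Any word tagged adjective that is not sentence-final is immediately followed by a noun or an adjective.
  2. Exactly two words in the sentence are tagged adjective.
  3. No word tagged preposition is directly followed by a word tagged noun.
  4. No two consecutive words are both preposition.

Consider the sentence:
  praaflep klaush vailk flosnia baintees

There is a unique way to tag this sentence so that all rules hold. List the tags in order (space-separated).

Candidates per position — 1:praaflep {noun}; 2:klaush {noun}; 3:vailk {adjective,preposition}; 4:flosnia {adjective,preposition}; 5:baintees {adjective}.
The remaining ambiguous positions (3, 4) are resolved jointly — only one combination satisfies every rule.
The unique satisfying tagging is: noun noun preposition adjective adjective.
Rule-by-rule: rule 1 ok; rule 2 ok; rule 3 ok; rule 4 ok.

noun noun preposition adjective adjective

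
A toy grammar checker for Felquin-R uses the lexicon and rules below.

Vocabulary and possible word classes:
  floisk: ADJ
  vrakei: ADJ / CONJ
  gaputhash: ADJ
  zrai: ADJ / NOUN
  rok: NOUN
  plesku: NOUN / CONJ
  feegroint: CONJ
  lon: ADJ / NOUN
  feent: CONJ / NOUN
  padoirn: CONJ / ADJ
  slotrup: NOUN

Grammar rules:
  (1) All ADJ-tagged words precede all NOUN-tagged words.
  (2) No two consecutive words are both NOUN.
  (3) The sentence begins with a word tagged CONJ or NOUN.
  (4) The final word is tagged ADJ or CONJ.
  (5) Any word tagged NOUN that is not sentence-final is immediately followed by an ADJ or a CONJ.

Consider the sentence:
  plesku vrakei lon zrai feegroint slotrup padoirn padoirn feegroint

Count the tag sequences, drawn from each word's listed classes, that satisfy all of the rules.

4

Candidates per position — 1:plesku {NOUN,CONJ}; 2:vrakei {ADJ,CONJ}; 3:lon {ADJ,NOUN}; 4:zrai {ADJ,NOUN}; 5:feegroint {CONJ}; 6:slotrup {NOUN}; 7:padoirn {CONJ,ADJ}; 8:padoirn {CONJ,ADJ}; 9:feegroint {CONJ}.
There are 64 candidate sequences in total.
The sequences that satisfy every rule: CONJ ADJ ADJ ADJ CONJ NOUN CONJ CONJ CONJ; CONJ ADJ ADJ NOUN CONJ NOUN CONJ CONJ CONJ; CONJ CONJ ADJ ADJ CONJ NOUN CONJ CONJ CONJ; CONJ CONJ ADJ NOUN CONJ NOUN CONJ CONJ CONJ.
Count = 4.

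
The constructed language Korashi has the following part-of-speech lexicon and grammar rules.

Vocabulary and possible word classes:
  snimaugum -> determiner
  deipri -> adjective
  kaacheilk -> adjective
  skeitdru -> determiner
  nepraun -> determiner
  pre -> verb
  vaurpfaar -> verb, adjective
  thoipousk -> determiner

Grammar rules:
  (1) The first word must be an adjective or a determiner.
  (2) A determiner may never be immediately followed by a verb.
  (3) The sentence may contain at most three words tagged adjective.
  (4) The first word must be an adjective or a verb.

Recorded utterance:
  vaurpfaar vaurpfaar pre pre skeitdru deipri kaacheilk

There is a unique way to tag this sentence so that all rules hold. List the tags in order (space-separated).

Candidates per position — 1:vaurpfaar {verb,adjective}; 2:vaurpfaar {verb,adjective}; 3:pre {verb}; 4:pre {verb}; 5:skeitdru {determiner}; 6:deipri {adjective}; 7:kaacheilk {adjective}.
Word 1 cannot be verb — rule 1 would then fail for every completion. It is adjective.
Word 2 cannot be adjective — rule 3 would then fail for every completion. It is verb.
So the tagging must be: adjective verb verb verb determiner adjective adjective.
Rule-by-rule: rule 1 holds; rule 2 holds; rule 3 holds; rule 4 holds.

adjective verb verb verb determiner adjective adjective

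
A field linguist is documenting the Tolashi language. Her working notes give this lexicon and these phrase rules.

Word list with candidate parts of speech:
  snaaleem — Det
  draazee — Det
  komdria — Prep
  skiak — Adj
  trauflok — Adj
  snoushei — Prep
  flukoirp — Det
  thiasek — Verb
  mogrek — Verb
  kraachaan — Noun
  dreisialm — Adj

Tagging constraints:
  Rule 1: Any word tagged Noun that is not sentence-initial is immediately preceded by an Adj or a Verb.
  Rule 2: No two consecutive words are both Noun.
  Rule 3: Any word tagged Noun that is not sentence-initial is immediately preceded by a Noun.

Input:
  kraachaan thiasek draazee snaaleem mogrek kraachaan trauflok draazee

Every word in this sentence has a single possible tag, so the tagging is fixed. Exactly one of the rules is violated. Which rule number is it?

Fixed tagging: Noun Verb Det Det Verb Noun Adj Det.
Checking each rule: R1 pass, R2 pass, R3 fail.
Only rule 3 fails.

3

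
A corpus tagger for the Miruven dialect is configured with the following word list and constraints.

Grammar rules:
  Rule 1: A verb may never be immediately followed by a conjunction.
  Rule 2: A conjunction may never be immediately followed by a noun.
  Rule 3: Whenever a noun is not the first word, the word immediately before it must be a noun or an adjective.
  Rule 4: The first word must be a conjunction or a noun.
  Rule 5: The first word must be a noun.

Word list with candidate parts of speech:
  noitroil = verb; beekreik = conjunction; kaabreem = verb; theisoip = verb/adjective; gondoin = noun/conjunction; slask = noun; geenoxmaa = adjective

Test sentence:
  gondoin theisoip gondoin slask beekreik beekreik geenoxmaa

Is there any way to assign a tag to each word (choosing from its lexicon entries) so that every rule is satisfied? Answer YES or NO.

Candidates per position — 1:gondoin {noun,conjunction}; 2:theisoip {verb,adjective}; 3:gondoin {noun,conjunction}; 4:slask {noun}; 5:beekreik {conjunction}; 6:beekreik {conjunction}; 7:geenoxmaa {adjective}.
One satisfying assignment: noun adjective noun noun conjunction conjunction adjective.
Check: rule 1 satisfied; rule 2 satisfied; rule 3 satisfied; rule 4 satisfied; rule 5 satisfied.

YES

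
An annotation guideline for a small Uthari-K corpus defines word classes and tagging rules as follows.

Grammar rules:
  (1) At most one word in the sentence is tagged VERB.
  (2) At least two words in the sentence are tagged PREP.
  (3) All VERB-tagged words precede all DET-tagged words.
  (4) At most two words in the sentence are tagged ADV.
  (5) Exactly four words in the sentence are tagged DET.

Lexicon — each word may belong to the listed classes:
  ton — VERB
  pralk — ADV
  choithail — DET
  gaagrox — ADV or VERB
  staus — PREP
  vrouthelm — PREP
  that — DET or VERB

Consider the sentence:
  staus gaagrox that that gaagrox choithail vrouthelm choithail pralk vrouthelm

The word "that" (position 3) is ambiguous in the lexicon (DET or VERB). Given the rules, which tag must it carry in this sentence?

DET

Candidates per position — 1:staus {PREP}; 2:gaagrox {ADV,VERB}; 3:that {DET,VERB}; 4:that {DET,VERB}; 5:gaagrox {ADV,VERB}; 6:choithail {DET}; 7:vrouthelm {PREP}; 8:choithail {DET}; 9:pralk {ADV}; 10:vrouthelm {PREP}.
Word 3 cannot be VERB — rule 5 would then fail for every completion. It is DET.
Word 4 cannot be VERB — rule 3 would then fail for every completion. It is DET.
Word 5 cannot be VERB — rule 3 would then fail for every completion. It is ADV.
Word 2 cannot be ADV — rule 4 would then fail for every completion. It is VERB.
So the tagging must be: PREP VERB DET DET ADV DET PREP DET ADV PREP.
Check: rule 1 holds; rule 2 holds; rule 3 holds; rule 4 holds; rule 5 holds.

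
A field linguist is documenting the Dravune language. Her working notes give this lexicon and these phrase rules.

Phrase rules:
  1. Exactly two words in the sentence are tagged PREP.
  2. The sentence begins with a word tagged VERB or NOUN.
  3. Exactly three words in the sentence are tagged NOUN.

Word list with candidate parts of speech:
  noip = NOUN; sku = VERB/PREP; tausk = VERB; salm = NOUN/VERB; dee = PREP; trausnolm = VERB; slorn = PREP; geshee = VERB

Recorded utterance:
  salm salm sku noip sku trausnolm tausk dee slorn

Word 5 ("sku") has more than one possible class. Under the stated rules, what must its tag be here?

VERB

Candidates per position — 1:salm {NOUN,VERB}; 2:salm {NOUN,VERB}; 3:sku {VERB,PREP}; 4:noip {NOUN}; 5:sku {VERB,PREP}; 6:trausnolm {VERB}; 7:tausk {VERB}; 8:dee {PREP}; 9:slorn {PREP}.
Position 1: VERB is ruled out by rule 3; that leaves NOUN.
Position 2: VERB is ruled out by rule 3; that leaves NOUN.
Position 3: PREP is ruled out by rule 1; that leaves VERB.
Position 5: PREP is ruled out by rule 1; that leaves VERB.
So the tagging must be: NOUN NOUN VERB NOUN VERB VERB VERB PREP PREP.
Verifying each rule — rule 1 holds; rule 2 holds; rule 3 holds.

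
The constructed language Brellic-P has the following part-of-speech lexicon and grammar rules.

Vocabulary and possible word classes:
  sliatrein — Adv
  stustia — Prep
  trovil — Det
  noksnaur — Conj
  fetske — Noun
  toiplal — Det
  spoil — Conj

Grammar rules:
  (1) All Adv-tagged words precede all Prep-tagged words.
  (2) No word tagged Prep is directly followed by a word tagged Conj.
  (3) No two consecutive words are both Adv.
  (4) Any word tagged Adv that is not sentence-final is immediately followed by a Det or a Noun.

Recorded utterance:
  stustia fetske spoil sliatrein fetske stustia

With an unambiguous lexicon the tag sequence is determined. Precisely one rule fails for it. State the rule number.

1

Fixed tagging: Prep Noun Conj Adv Noun Prep.
Rule check: R1 fail, R2 pass, R3 pass, R4 pass.
Only rule 1 fails.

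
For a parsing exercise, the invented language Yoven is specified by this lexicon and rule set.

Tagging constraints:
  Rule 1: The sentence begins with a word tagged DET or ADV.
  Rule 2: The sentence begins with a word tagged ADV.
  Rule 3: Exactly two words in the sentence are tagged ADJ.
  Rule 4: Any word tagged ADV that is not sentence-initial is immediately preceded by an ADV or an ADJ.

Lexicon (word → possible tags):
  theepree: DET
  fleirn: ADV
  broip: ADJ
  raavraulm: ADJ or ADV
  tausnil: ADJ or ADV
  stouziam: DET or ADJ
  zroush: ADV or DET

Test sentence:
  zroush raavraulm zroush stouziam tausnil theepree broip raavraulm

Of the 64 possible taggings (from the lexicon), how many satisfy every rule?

Candidates per position — 1:zroush {ADV,DET}; 2:raavraulm {ADJ,ADV}; 3:zroush {ADV,DET}; 4:stouziam {DET,ADJ}; 5:tausnil {ADJ,ADV}; 6:theepree {DET}; 7:broip {ADJ}; 8:raavraulm {ADJ,ADV}.
There are 64 candidate sequences in total.
The sequences that satisfy every rule: ADV ADV ADV DET ADJ DET ADJ ADV; ADV ADV ADV ADJ ADV DET ADJ ADV; ADV ADV DET DET ADJ DET ADJ ADV; ADV ADV DET ADJ ADV DET ADJ ADV.
Count = 4.

4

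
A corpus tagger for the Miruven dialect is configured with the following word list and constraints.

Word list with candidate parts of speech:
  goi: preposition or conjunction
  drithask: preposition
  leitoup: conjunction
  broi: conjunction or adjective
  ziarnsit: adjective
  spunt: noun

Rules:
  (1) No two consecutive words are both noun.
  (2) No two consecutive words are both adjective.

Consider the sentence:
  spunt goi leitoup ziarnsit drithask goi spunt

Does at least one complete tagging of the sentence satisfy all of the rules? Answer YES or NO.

YES

Candidates per position — 1:spunt {noun}; 2:goi {preposition,conjunction}; 3:leitoup {conjunction}; 4:ziarnsit {adjective}; 5:drithask {preposition}; 6:goi {preposition,conjunction}; 7:spunt {noun}.
One satisfying assignment: noun conjunction conjunction adjective preposition conjunction noun.
Rule-by-rule: rule 1 ✓; rule 2 ✓.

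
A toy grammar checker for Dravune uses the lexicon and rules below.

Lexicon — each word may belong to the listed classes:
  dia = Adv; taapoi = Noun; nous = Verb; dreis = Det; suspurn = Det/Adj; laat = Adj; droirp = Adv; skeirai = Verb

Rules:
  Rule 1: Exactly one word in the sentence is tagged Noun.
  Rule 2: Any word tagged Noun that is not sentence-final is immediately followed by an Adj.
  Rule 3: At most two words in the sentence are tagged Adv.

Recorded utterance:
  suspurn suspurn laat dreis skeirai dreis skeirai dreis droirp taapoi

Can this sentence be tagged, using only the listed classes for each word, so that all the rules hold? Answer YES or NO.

Candidates per position — 1:suspurn {Det,Adj}; 2:suspurn {Det,Adj}; 3:laat {Adj}; 4:dreis {Det}; 5:skeirai {Verb}; 6:dreis {Det}; 7:skeirai {Verb}; 8:dreis {Det}; 9:droirp {Adv}; 10:taapoi {Noun}.
One satisfying assignment: Det Det Adj Det Verb Det Verb Det Adv Noun.
Verifying each rule — rule 1 satisfied; rule 2 satisfied; rule 3 satisfied.

YES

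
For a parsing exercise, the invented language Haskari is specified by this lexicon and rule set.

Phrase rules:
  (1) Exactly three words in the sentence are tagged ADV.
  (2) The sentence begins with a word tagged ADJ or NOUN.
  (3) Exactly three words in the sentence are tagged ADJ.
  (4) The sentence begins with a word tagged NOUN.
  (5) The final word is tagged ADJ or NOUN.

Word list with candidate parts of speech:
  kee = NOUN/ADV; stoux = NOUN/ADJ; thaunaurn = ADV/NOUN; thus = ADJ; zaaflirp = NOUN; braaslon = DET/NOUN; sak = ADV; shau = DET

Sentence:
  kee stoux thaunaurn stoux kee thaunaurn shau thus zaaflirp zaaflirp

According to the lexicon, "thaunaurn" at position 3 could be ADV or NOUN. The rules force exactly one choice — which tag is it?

Candidates per position — 1:kee {NOUN,ADV}; 2:stoux {NOUN,ADJ}; 3:thaunaurn {ADV,NOUN}; 4:stoux {NOUN,ADJ}; 5:kee {NOUN,ADV}; 6:thaunaurn {ADV,NOUN}; 7:shau {DET}; 8:thus {ADJ}; 9:zaaflirp {NOUN}; 10:zaaflirp {NOUN}.
Word 1 cannot be ADV — rule 2 would then fail for every completion. It is NOUN.
Word 2 cannot be NOUN — rule 3 would then fail for every completion. It is ADJ.
Word 3 cannot be NOUN — rule 1 would then fail for every completion. It is ADV.
Word 4 cannot be NOUN — rule 3 would then fail for every completion. It is ADJ.
Word 5 cannot be NOUN — rule 1 would then fail for every completion. It is ADV.
Word 6 cannot be NOUN — rule 1 would then fail for every completion. It is ADV.
The only consistent sequence is: NOUN ADJ ADV ADJ ADV ADV DET ADJ NOUN NOUN.
Verifying each rule — rule 1 ok; rule 2 ok; rule 3 ok; rule 4 ok; rule 5 ok.

ADV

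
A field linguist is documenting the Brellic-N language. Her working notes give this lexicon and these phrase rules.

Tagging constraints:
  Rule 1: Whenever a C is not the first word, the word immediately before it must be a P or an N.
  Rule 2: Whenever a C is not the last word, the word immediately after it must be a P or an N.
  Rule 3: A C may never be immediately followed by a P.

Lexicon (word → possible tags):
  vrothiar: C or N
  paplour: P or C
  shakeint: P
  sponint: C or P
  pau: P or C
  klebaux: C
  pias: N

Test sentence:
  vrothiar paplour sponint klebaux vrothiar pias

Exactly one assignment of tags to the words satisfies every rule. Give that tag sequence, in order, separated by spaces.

Candidates per position — 1:vrothiar {C,N}; 2:paplour {P,C}; 3:sponint {C,P}; 4:klebaux {C}; 5:vrothiar {C,N}; 6:pias {N}.
Position 3: C is ruled out by rule 1; that leaves P.
Position 5: C is ruled out by rule 1; that leaves N.
Position 1: C is ruled out by rule 3; that leaves N.
Position 2: C is ruled out by rule 3; that leaves P.
The unique satisfying tagging is: N P P C N N.
Check: rule 1 ✓; rule 2 ✓; rule 3 ✓.

N P P C N N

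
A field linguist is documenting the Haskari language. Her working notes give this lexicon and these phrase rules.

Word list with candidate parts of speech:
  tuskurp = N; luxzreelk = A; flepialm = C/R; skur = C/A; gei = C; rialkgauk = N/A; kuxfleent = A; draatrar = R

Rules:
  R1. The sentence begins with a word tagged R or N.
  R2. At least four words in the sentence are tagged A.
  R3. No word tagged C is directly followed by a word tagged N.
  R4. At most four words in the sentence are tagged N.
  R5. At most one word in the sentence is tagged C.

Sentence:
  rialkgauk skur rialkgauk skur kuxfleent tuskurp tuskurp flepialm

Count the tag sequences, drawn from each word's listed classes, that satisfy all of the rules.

2

Candidates per position — 1:rialkgauk {N,A}; 2:skur {C,A}; 3:rialkgauk {N,A}; 4:skur {C,A}; 5:kuxfleent {A}; 6:tuskurp {N}; 7:tuskurp {N}; 8:flepialm {C,R}.
There are 32 candidate sequences in total.
The sequences that satisfy every rule: N A A A A N N C; N A A A A N N R.
Count = 2.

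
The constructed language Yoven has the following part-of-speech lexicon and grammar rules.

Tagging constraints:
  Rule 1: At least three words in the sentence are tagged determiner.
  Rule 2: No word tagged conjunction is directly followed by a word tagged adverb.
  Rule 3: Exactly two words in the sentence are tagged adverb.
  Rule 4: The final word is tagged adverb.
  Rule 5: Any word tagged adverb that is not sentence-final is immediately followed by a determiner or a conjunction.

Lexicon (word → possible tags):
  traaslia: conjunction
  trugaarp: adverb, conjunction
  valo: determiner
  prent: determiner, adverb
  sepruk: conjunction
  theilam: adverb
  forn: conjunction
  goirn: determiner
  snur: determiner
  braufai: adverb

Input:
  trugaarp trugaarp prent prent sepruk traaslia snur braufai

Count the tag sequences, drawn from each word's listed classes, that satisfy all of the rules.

1

Candidates per position — 1:trugaarp {adverb,conjunction}; 2:trugaarp {adverb,conjunction}; 3:prent {determiner,adverb}; 4:prent {determiner,adverb}; 5:sepruk {conjunction}; 6:traaslia {conjunction}; 7:snur {determiner}; 8:braufai {adverb}.
There are 16 candidate sequences in total.
The sequences that satisfy every rule: adverb conjunction determiner determiner conjunction conjunction determiner adverb.
Count = 1.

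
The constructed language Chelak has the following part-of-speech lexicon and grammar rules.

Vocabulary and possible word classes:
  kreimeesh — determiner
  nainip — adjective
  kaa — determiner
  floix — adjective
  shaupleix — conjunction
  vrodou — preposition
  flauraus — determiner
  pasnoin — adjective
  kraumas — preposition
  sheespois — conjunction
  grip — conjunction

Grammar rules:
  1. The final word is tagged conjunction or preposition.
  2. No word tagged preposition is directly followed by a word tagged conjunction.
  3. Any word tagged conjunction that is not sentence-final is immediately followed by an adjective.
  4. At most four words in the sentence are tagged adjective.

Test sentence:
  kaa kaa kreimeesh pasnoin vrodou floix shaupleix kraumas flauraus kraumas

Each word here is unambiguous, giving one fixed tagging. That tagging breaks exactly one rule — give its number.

Fixed tagging: determiner determiner determiner adjective preposition adjective conjunction preposition determiner preposition.
Applying the rules: R1 pass, R2 pass, R3 fail, R4 pass.
Only rule 3 fails.

3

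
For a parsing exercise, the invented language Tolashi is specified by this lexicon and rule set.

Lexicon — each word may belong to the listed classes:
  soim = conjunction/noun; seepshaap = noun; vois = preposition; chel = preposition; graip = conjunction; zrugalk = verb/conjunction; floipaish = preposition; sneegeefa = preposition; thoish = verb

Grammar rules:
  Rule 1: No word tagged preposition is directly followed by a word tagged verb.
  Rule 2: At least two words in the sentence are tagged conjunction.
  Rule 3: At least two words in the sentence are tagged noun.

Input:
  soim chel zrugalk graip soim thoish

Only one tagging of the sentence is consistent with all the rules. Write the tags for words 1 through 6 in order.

noun preposition conjunction conjunction noun verb

Candidates per position — 1:soim {conjunction,noun}; 2:chel {preposition}; 3:zrugalk {verb,conjunction}; 4:graip {conjunction}; 5:soim {conjunction,noun}; 6:thoish {verb}.
Position 1: tagging it conjunction would leave rule 3 unsatisfiable, so it must be noun.
Position 3: tagging it verb would leave rule 1 unsatisfiable, so it must be conjunction.
Position 5: tagging it conjunction would leave rule 3 unsatisfiable, so it must be noun.
The unique satisfying tagging is: noun preposition conjunction conjunction noun verb.
Check: rule 1 holds; rule 2 holds; rule 3 holds.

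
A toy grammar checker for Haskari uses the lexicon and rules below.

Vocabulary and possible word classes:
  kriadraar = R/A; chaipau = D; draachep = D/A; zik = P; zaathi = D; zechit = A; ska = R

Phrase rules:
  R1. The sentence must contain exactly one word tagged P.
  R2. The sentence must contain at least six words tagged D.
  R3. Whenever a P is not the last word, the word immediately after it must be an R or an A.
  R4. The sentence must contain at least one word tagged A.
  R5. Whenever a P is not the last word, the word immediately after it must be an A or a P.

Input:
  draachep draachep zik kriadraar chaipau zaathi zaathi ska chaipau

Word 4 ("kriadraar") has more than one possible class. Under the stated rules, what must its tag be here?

A

Candidates per position — 1:draachep {D,A}; 2:draachep {D,A}; 3:zik {P}; 4:kriadraar {R,A}; 5:chaipau {D}; 6:zaathi {D}; 7:zaathi {D}; 8:ska {R}; 9:chaipau {D}.
Position 1: tagging it A would leave rule 2 unsatisfiable, so it must be D.
Position 2: tagging it A would leave rule 2 unsatisfiable, so it must be D.
Position 4: tagging it R would leave rule 4 unsatisfiable, so it must be A.
So the tagging must be: D D P A D D D R D.
Verifying each rule — rule 1 satisfied; rule 2 satisfied; rule 3 satisfied; rule 4 satisfied; rule 5 satisfied.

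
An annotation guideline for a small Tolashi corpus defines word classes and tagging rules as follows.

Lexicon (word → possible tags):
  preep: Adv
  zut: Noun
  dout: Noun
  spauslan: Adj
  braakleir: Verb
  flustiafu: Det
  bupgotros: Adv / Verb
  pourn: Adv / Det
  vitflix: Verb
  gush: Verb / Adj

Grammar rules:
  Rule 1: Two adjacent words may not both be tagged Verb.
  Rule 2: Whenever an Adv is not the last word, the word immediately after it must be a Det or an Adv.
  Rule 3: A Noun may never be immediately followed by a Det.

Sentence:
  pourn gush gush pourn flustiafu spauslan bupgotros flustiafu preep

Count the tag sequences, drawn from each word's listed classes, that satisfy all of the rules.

Candidates per position — 1:pourn {Adv,Det}; 2:gush {Verb,Adj}; 3:gush {Verb,Adj}; 4:pourn {Adv,Det}; 5:flustiafu {Det}; 6:spauslan {Adj}; 7:bupgotros {Adv,Verb}; 8:flustiafu {Det}; 9:preep {Adv}.
There are 32 candidate sequences in total.
Checking each against the rules leaves 12 sequences.
Count = 12.

12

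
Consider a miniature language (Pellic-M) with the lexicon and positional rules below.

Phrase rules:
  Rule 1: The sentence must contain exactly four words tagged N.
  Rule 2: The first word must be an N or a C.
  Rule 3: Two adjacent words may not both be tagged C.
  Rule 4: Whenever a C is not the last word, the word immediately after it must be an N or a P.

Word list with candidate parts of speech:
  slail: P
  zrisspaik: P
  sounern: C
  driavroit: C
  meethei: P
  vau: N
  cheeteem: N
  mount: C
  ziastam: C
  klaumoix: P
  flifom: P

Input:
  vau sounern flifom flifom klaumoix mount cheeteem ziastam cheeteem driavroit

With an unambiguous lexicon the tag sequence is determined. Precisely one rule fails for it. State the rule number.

1

Fixed tagging: N C P P P C N C N C.
Applying the rules: R1 fails, R2 ok, R3 ok, R4 ok.
Only rule 1 fails.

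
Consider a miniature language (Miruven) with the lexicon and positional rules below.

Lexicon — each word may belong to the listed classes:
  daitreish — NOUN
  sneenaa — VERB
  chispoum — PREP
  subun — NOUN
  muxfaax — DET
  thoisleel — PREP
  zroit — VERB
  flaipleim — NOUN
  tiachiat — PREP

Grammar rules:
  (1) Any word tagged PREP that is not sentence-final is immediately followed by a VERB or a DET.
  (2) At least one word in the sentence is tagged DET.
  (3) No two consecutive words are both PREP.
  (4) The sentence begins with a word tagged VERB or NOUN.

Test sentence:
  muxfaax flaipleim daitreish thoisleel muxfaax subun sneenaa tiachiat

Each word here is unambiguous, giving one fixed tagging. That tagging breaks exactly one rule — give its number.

4

Fixed tagging: DET NOUN NOUN PREP DET NOUN VERB PREP.
Rule check: R1 ok, R2 ok, R3 ok, R4 fails.
Only rule 4 fails.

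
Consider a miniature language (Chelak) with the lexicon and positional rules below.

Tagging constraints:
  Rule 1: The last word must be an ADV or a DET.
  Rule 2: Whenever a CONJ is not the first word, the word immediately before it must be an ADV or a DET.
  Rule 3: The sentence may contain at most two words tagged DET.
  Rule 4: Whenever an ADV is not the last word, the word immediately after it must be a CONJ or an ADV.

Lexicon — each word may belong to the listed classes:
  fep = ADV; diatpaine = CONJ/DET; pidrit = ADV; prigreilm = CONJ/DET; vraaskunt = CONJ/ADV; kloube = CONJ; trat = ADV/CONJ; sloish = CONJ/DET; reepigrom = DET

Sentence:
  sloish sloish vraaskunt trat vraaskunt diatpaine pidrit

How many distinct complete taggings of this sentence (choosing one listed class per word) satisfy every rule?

Candidates per position — 1:sloish {CONJ,DET}; 2:sloish {CONJ,DET}; 3:vraaskunt {CONJ,ADV}; 4:trat {ADV,CONJ}; 5:vraaskunt {CONJ,ADV}; 6:diatpaine {CONJ,DET}; 7:pidrit {ADV}.
There are 64 candidate sequences in total.
Checking each against the rules leaves 11 sequences.
Count = 11.

11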